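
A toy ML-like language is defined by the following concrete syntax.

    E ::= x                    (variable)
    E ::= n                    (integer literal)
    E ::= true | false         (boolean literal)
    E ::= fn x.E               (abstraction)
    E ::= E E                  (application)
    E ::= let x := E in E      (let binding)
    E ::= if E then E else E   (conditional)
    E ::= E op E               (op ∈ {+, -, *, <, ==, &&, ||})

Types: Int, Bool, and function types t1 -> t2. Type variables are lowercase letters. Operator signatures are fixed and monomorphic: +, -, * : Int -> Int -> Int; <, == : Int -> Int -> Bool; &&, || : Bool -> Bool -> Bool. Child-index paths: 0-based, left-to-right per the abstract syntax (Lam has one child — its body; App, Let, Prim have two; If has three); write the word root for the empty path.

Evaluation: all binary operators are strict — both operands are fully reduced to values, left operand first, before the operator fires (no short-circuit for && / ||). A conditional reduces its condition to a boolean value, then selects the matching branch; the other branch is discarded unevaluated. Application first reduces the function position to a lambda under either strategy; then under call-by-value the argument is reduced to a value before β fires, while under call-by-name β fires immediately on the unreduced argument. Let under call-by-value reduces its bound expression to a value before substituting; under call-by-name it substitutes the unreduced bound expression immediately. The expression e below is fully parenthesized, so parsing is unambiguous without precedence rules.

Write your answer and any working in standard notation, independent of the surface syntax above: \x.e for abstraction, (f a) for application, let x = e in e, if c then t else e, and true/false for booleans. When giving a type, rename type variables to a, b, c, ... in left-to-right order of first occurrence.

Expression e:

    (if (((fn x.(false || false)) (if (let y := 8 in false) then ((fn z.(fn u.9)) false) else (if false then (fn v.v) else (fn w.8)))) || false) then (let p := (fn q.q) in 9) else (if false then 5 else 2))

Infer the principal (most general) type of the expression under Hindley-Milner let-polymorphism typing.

Answer: Int

Working:
  unify Bool ~ Bool
  unify Bool ~ Bool
\x._ : a -> Bool
let y : Int
  unify Bool ~ Bool
\u._ : c -> Int
\z._ : b -> c -> Int
  unify b -> c -> Int ~ Bool -> d
  unify b ~ Bool
  unify c -> Int ~ d
_ _ : c -> Int
  unify Bool ~ Bool
v : e
\v._ : e -> e
\w._ : f -> Int
  unify e -> e ~ f -> Int
  unify e ~ f
  unify f ~ Int
  unify c -> Int ~ Int -> Int
  unify c ~ Int
  unify Int ~ Int
  unify a -> Bool ~ (Int -> Int) -> g
  unify a ~ Int -> Int
  unify Bool ~ g
_ _ : Bool
  unify Bool ~ Bool
  unify Bool ~ Bool
  unify Bool ~ Bool
q : h
\q._ : h -> h
let p : forall. h -> h
  unify Bool ~ Bool
  unify Int ~ Int
  unify Int ~ Int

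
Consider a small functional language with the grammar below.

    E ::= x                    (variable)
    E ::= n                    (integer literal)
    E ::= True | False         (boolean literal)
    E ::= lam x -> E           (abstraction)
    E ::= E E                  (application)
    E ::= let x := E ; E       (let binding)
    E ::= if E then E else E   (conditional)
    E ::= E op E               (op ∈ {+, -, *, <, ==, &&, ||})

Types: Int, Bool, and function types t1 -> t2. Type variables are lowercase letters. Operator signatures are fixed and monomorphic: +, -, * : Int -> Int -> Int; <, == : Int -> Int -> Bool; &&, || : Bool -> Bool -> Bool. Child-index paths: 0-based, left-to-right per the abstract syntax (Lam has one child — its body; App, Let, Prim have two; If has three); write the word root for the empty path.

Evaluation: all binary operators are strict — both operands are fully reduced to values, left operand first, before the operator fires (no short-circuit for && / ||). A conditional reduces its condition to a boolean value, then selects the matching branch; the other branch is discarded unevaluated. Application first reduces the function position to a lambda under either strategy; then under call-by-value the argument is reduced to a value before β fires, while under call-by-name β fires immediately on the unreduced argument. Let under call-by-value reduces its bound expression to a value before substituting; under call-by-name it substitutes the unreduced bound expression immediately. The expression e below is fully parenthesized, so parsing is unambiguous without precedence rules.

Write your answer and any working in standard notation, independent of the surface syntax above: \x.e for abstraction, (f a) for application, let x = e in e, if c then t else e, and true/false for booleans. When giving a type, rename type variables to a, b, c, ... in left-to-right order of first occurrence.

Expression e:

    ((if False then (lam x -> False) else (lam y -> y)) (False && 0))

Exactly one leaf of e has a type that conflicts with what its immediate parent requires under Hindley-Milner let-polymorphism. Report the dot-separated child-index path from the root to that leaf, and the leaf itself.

Derivation:
  unify Bool ~ Bool
\x._ : a -> Bool
y : b
\y._ : b -> b
  unify a -> Bool ~ b -> b
  unify a ~ b
  unify Bool ~ b
  unify Bool ~ Bool
  unify Int ~ Bool
  FAIL: mismatch Int ~ Bool

Answer: 1.1 : 0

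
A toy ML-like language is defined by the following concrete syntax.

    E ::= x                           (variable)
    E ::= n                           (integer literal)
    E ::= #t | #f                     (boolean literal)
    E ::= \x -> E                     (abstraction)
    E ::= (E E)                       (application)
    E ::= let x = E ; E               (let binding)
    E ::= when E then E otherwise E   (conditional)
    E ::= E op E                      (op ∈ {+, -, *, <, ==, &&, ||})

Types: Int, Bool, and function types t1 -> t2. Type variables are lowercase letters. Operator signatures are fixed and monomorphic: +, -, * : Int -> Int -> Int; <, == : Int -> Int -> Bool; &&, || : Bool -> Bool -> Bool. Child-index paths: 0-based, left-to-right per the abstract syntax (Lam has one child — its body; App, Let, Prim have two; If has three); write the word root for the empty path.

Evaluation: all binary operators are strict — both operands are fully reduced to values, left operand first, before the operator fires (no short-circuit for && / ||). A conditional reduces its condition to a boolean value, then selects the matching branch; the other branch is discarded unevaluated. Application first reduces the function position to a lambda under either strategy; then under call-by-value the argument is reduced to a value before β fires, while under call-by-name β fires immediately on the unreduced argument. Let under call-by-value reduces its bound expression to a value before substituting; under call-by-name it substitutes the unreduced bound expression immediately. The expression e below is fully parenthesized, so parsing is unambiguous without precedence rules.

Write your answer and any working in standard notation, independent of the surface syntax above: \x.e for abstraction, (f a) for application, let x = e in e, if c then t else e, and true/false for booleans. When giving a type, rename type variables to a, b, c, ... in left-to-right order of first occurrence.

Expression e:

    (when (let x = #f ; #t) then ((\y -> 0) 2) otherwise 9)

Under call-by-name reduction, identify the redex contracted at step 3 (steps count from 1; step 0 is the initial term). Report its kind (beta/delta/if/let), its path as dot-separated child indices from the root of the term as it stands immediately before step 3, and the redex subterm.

Answer: beta at root : ((\y.0) 2)

Derivation:
step 0: (if (let x = false in true) then ((\y.0) 2) else 9)
step 1: [let@0] (if true then ((\y.0) 2) else 9)
step 2: [if@root] ((\y.0) 2)
step 3: [beta@root] 0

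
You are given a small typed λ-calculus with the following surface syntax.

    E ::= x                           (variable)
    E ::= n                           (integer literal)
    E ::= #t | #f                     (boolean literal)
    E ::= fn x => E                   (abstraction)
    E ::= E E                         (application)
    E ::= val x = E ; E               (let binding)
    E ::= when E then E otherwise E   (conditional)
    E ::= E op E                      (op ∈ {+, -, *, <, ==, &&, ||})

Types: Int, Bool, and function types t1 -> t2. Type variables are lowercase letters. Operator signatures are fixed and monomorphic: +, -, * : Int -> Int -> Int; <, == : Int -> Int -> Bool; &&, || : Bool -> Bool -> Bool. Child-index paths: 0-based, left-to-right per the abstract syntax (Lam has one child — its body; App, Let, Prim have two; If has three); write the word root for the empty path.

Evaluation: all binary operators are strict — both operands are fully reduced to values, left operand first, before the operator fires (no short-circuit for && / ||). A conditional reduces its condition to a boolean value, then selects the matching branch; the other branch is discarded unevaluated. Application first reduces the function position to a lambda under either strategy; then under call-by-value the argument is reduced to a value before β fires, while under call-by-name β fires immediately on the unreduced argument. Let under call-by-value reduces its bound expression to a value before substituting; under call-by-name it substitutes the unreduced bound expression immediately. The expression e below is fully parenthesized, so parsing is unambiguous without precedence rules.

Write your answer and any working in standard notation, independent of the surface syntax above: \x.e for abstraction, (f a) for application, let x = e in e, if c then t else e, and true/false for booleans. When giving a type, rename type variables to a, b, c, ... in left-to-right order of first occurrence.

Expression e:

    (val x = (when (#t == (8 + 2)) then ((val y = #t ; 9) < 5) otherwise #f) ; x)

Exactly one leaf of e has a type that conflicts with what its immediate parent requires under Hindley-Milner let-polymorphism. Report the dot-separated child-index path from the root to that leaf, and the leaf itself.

Derivation:
  unify Bool ~ Int
  FAIL: mismatch Bool ~ Int

Answer: 0.0.0 : true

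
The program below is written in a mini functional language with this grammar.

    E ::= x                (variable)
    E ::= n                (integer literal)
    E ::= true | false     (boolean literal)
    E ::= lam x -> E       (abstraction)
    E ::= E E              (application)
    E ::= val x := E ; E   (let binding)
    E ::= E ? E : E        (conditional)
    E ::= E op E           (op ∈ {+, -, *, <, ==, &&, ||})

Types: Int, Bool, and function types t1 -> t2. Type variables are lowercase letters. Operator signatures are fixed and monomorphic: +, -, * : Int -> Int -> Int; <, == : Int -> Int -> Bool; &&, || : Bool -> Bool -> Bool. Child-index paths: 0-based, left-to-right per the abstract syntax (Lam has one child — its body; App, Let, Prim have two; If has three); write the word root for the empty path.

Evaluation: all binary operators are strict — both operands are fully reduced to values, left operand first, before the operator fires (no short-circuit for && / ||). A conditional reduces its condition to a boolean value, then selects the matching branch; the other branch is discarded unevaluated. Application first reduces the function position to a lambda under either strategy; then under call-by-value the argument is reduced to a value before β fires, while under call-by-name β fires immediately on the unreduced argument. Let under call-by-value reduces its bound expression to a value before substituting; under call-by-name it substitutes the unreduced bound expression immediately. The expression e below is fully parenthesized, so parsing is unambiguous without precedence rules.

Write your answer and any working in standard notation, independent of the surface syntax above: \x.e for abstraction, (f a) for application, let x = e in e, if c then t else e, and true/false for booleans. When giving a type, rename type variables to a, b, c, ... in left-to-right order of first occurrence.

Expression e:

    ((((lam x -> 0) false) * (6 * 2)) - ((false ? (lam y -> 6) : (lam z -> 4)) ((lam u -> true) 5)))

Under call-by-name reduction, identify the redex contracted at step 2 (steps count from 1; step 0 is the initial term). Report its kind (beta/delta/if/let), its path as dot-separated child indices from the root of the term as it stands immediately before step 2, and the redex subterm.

Answer: delta at 0.1 : (6 * 2)

Derivation:
step 0: ((((\x.0) false) * (6 * 2)) - ((if false then (\y.6) else (\z.4)) ((\u.true) 5)))
step 1: [beta@0.0] ((0 * (6 * 2)) - ((if false then (\y.6) else (\z.4)) ((\u.true) 5)))
step 2: [delta@0.1] ((0 * 12) - ((if false then (\y.6) else (\z.4)) ((\u.true) 5)))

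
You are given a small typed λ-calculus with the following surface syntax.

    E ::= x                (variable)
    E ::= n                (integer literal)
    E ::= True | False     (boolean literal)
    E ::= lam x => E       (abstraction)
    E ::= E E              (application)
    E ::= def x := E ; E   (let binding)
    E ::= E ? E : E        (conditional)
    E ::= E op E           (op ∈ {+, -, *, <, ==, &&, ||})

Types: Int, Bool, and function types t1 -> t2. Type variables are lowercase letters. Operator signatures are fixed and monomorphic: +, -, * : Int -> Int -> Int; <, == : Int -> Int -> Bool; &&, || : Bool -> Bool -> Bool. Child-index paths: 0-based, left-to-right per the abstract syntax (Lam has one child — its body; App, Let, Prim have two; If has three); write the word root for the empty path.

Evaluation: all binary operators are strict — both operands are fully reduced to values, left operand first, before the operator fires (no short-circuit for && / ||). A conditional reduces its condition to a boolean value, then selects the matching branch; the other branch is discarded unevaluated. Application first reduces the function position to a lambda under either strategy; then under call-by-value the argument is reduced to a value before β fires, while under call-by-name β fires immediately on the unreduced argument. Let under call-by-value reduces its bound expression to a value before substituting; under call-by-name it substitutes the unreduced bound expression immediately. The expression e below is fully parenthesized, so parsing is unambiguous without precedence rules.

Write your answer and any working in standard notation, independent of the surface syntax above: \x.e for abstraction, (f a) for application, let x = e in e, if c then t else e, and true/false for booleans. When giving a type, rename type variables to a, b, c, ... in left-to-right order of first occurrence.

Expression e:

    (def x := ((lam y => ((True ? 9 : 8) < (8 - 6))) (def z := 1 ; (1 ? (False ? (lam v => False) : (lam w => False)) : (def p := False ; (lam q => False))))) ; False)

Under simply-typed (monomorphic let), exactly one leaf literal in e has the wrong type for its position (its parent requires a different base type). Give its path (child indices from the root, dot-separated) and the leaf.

Working:
  unify Bool ~ Bool
  unify Int ~ Int
  unify Int ~ Int
  unify Int ~ Int
  unify Int ~ Int
  unify Int ~ Int
\y._ : a -> Bool
let z : Int
  unify Int ~ Bool
  FAIL: mismatch Int ~ Bool

Answer: 0.1.1.0 : 1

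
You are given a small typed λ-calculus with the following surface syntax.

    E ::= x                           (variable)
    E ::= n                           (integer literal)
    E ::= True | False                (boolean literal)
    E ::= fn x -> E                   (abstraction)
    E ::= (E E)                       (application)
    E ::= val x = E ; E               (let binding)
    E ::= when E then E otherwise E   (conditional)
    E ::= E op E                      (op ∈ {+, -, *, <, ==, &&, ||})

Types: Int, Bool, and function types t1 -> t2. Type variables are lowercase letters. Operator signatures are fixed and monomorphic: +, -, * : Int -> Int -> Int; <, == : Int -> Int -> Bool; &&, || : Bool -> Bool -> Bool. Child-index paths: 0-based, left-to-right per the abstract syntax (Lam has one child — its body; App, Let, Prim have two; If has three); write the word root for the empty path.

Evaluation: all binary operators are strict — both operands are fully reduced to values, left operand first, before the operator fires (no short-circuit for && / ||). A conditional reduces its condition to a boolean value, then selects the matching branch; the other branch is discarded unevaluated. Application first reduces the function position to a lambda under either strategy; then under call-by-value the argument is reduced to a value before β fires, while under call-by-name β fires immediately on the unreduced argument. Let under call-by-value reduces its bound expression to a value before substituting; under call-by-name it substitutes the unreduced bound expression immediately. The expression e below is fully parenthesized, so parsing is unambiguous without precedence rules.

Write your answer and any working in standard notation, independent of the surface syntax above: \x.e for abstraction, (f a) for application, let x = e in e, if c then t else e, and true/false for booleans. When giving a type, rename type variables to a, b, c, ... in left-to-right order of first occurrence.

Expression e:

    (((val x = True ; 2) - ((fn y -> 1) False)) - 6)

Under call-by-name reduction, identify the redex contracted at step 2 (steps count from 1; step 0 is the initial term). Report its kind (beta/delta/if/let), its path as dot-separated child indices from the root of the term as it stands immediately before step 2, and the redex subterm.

Trace:
step 0: (((let x = true in 2) - ((\y.1) false)) - 6)
step 1: [let@0.0] ((2 - ((\y.1) false)) - 6)
step 2: [beta@0.1] ((2 - 1) - 6)

Answer: beta at 0.1 : ((\y.1) false)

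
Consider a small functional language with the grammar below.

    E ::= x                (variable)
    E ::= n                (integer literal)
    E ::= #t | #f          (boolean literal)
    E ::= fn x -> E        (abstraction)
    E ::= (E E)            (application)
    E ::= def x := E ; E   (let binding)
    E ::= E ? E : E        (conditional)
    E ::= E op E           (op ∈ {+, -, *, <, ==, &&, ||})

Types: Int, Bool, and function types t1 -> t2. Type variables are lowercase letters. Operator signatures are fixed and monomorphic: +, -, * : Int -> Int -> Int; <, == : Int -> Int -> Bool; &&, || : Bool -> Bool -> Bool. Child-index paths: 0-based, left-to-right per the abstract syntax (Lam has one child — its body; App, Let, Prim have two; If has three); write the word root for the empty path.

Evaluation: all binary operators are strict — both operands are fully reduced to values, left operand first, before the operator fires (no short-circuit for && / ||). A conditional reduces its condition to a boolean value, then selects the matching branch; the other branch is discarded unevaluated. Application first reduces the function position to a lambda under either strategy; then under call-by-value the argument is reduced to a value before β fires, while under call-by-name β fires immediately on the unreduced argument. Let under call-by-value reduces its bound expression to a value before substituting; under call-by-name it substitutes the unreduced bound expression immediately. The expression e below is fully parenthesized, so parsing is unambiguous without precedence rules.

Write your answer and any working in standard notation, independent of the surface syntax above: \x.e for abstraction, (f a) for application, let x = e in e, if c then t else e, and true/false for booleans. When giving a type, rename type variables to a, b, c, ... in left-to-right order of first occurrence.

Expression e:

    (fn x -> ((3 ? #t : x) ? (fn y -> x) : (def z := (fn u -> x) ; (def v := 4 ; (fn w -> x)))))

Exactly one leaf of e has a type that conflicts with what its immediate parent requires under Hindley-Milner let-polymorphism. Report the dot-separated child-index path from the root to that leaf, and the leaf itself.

Answer: 0.0.0 : 3

Working:
  unify Int ~ Bool
  FAIL: mismatch Int ~ Bool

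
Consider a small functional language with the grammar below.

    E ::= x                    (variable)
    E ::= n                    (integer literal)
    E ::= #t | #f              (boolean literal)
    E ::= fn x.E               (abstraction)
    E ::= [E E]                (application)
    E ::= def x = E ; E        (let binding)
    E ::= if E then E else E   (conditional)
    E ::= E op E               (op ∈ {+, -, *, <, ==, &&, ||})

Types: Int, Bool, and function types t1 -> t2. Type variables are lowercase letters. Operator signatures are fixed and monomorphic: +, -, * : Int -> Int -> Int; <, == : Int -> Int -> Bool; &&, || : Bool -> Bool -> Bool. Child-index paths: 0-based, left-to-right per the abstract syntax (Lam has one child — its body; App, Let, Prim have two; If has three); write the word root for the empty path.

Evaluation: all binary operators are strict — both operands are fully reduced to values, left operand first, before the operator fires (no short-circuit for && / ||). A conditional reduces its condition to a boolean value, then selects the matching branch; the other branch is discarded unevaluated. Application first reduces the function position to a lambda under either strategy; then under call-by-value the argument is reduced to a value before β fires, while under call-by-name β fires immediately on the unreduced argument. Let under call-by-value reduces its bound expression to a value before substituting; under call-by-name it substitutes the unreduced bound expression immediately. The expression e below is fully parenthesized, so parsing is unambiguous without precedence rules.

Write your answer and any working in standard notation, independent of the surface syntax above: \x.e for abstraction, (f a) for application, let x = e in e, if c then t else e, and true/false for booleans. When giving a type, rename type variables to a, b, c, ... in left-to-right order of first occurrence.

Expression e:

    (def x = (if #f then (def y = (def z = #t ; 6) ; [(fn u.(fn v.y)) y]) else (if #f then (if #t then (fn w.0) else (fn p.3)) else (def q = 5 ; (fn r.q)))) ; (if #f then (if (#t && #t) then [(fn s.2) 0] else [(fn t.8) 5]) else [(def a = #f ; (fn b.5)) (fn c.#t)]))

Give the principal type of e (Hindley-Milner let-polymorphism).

Trace:
  unify Bool ~ Bool
let z : Bool
let y : Int
y : Int
\v._ : b -> Int
\u._ : a -> b -> Int
y : Int
  unify a -> b -> Int ~ Int -> c
  unify a ~ Int
  unify b -> Int ~ c
_ _ : b -> Int
  unify Bool ~ Bool
  unify Bool ~ Bool
\w._ : d -> Int
\p._ : e -> Int
  unify d -> Int ~ e -> Int
  unify d ~ e
  unify Int ~ Int
let q : Int
q : Int
\r._ : f -> Int
  unify e -> Int ~ f -> Int
  unify e ~ f
  unify Int ~ Int
  unify b -> Int ~ f -> Int
  unify b ~ f
  unify Int ~ Int
let x : forall. f -> Int
  unify Bool ~ Bool
  unify Bool ~ Bool
  unify Bool ~ Bool
  unify Bool ~ Bool
\s._ : g -> Int
  unify g -> Int ~ Int -> h
  unify g ~ Int
  unify Int ~ h
_ _ : Int
\t._ : i -> Int
  unify i -> Int ~ Int -> j
  unify i ~ Int
  unify Int ~ j
_ _ : Int
  unify Int ~ Int
let a : Bool
\b._ : k -> Int
\c._ : l -> Bool
  unify k -> Int ~ (l -> Bool) -> m
  unify k ~ l -> Bool
  unify Int ~ m
_ _ : Int
  unify Int ~ Int

Answer: Int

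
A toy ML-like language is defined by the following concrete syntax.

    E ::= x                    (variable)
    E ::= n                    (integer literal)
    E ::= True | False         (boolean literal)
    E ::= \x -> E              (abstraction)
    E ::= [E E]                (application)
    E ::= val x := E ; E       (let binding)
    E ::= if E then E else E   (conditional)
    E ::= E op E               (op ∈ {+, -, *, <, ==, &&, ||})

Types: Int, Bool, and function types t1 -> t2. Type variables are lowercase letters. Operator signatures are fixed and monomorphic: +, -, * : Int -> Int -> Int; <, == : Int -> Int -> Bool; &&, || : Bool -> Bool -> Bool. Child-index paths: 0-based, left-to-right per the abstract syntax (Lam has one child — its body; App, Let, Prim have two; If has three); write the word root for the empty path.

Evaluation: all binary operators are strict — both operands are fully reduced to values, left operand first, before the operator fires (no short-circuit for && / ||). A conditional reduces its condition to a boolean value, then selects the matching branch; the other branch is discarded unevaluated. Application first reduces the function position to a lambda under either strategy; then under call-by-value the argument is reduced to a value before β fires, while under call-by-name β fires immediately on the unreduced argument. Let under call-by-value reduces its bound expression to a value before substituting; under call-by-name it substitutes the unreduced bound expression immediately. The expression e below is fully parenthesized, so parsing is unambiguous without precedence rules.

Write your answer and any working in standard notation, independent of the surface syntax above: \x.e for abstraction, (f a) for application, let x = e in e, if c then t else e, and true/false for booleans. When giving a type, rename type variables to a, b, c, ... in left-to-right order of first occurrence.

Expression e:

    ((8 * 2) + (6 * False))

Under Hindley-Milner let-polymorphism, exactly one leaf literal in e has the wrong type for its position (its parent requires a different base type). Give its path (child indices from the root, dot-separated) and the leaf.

Working:
  unify Int ~ Int
  unify Int ~ Int
  unify Int ~ Int
  unify Int ~ Int
  unify Bool ~ Int
  FAIL: mismatch Bool ~ Int

Answer: 1.1 : false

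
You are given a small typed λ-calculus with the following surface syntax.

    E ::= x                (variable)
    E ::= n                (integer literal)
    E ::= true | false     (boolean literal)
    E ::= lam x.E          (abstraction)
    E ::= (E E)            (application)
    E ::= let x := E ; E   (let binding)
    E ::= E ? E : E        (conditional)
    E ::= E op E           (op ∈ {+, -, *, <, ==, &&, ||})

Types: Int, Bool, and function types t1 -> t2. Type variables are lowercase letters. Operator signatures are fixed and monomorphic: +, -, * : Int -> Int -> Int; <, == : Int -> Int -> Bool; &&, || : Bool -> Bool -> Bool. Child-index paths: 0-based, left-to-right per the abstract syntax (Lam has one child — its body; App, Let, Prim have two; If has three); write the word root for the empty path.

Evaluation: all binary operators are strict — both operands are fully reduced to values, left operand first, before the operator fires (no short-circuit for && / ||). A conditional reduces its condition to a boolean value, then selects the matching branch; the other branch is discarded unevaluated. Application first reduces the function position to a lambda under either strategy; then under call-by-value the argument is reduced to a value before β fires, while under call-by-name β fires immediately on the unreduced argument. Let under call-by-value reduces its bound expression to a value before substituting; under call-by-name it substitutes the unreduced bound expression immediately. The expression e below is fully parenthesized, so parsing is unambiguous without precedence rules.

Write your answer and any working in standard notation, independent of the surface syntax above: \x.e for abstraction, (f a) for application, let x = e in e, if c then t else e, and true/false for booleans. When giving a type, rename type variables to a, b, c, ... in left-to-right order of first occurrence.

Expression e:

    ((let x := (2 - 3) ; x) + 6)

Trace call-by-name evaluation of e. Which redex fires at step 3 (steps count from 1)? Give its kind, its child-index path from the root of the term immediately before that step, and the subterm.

Answer: delta at root : (-1 + 6)

Working:
step 0: ((let x = (2 - 3) in x) + 6)
step 1: [let@0] ((2 - 3) + 6)
step 2: [delta@0] (-1 + 6)
step 3: [delta@root] 5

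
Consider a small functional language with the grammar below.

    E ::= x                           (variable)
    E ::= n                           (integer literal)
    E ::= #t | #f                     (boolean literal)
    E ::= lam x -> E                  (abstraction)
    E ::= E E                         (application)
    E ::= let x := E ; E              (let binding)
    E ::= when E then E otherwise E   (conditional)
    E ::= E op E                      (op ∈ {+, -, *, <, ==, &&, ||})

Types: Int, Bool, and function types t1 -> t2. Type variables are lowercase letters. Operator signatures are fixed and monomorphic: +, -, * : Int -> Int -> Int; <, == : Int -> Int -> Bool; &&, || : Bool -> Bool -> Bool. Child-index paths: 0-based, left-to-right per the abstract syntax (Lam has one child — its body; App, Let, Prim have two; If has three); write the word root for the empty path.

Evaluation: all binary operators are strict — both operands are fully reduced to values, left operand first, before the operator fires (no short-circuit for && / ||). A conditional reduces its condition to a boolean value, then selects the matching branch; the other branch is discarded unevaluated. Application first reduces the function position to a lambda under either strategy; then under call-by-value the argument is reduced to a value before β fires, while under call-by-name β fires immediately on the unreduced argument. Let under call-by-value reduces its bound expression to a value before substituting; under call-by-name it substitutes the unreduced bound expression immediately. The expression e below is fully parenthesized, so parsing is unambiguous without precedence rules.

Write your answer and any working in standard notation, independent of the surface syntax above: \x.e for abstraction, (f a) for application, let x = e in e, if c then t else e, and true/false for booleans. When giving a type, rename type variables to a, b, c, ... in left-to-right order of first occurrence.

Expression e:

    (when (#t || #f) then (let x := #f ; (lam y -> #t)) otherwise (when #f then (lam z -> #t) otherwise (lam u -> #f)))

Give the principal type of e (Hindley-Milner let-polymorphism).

Answer: a -> Bool

Working:
  unify Bool ~ Bool
  unify Bool ~ Bool
  unify Bool ~ Bool
let x : Bool
\y._ : a -> Bool
  unify Bool ~ Bool
\z._ : b -> Bool
\u._ : c -> Bool
  unify b -> Bool ~ c -> Bool
  unify b ~ c
  unify Bool ~ Bool
  unify a -> Bool ~ c -> Bool
  unify a ~ c
  unify Bool ~ Bool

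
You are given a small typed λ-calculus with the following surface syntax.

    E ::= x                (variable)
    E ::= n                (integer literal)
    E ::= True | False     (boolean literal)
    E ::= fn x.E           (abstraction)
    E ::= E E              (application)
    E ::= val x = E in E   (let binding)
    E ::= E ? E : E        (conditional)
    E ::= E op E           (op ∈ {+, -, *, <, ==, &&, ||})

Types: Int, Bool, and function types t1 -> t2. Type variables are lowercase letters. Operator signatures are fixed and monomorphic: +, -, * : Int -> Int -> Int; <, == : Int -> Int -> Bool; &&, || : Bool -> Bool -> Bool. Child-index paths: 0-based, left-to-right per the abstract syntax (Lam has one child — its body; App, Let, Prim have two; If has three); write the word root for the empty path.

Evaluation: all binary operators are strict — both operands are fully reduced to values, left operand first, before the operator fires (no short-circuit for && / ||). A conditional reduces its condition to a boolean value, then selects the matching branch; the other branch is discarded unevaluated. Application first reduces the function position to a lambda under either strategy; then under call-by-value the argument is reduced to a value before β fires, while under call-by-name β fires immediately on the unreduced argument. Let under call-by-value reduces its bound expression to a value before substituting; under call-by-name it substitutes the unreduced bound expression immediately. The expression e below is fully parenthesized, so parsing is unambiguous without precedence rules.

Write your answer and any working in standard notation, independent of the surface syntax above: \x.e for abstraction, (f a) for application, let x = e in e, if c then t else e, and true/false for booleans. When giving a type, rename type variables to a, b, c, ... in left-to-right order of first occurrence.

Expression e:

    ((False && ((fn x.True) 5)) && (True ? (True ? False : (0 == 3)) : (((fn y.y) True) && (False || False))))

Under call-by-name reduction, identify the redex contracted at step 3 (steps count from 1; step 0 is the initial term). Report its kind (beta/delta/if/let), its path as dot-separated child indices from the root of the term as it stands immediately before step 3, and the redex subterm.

Derivation:
step 0: ((false && ((\x.true) 5)) && (if true then (if true then false else (0 == 3)) else (((\y.y) true) && (false || false))))
step 1: [beta@0.1] ((false && true) && (if true then (if true then false else (0 == 3)) else (((\y.y) true) && (false || false))))
step 2: [delta@0] (false && (if true then (if true then false else (0 == 3)) else (((\y.y) true) && (false || false))))
step 3: [if@1] (false && (if true then false else (0 == 3)))

Answer: if at 1 : (if true then (if true then false else (0 == 3)) else (((\y.y) true) && (false || false)))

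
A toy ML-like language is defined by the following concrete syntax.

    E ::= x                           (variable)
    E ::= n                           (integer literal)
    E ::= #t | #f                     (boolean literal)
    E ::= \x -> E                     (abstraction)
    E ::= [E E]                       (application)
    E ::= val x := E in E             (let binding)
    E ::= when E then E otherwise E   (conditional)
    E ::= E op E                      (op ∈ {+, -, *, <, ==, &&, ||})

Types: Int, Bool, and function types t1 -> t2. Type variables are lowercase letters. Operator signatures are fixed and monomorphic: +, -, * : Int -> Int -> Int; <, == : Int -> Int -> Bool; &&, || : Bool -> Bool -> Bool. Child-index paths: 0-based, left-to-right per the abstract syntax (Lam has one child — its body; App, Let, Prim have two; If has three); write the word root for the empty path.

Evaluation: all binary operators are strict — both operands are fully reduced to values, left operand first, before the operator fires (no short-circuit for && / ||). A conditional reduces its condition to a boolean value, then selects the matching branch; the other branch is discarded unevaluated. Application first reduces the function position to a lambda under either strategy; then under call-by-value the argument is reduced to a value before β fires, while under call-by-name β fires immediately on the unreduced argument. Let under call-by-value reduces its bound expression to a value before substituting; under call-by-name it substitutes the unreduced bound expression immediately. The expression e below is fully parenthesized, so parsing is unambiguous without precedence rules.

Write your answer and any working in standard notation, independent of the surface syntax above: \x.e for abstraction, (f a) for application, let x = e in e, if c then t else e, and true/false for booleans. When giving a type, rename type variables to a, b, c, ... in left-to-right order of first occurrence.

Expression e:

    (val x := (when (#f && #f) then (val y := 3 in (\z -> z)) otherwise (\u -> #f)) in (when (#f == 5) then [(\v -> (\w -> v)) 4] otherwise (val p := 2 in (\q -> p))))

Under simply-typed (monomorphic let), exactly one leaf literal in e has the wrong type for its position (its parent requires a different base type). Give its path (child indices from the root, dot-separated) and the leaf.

Answer: 1.0.0 : false

Trace:
  unify Bool ~ Bool
  unify Bool ~ Bool
  unify Bool ~ Bool
let y : Int
z : a
\z._ : a -> a
\u._ : b -> Bool
  unify a -> a ~ b -> Bool
  unify a ~ b
  unify b ~ Bool
let x : Bool -> Bool
  unify Bool ~ Int
  FAIL: mismatch Bool ~ Int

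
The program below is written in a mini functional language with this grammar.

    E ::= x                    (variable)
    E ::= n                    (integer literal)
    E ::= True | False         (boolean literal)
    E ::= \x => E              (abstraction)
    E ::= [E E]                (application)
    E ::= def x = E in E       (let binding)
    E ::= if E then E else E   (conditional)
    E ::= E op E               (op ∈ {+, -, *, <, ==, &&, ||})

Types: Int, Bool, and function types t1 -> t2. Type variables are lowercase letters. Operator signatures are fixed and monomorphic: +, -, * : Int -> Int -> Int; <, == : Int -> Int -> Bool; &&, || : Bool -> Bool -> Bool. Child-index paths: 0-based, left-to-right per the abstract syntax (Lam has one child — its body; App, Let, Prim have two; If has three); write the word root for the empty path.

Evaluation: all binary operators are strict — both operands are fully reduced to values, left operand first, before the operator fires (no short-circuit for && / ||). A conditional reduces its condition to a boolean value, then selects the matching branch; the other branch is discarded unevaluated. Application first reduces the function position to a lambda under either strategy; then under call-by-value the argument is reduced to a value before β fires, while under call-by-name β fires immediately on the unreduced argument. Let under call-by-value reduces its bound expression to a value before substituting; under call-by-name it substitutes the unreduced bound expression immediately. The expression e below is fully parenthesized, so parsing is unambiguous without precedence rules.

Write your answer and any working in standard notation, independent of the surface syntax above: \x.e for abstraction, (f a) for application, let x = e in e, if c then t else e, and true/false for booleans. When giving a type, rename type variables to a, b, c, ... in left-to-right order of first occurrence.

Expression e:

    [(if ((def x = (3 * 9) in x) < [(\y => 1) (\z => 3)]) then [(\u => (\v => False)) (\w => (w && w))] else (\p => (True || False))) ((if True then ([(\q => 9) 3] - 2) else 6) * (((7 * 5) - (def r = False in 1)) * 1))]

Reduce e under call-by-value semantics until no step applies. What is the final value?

Answer: true

Trace:
step 0: ((if ((let x = (3 * 9) in x) < ((\y.1) (\z.3))) then ((\u.(\v.false)) (\w.(w && w))) else (\p.(true || false))) ((if true then (((\q.9) 3) - 2) else 6) * (((7 * 5) - (let r = false in 1)) * 1)))
step 1: [delta@0.0.0.0] ((if ((let x = 27 in x) < ((\y.1) (\z.3))) then ((\u.(\v.false)) (\w.(w && w))) else (\p.(true || false))) ((if true then (((\q.9) 3) - 2) else 6) * (((7 * 5) - (let r = false in 1)) * 1)))
step 2: [let@0.0.0] ((if (27 < ((\y.1) (\z.3))) then ((\u.(\v.false)) (\w.(w && w))) else (\p.(true || false))) ((if true then (((\q.9) 3) - 2) else 6) * (((7 * 5) - (let r = false in 1)) * 1)))
step 3: [beta@0.0.1] ((if (27 < 1) then ((\u.(\v.false)) (\w.(w && w))) else (\p.(true || false))) ((if true then (((\q.9) 3) - 2) else 6) * (((7 * 5) - (let r = false in 1)) * 1)))
step 4: [delta@0.0] ((if false then ((\u.(\v.false)) (\w.(w && w))) else (\p.(true || false))) ((if true then (((\q.9) 3) - 2) else 6) * (((7 * 5) - (let r = false in 1)) * 1)))
step 5: [if@0] ((\p.(true || false)) ((if true then (((\q.9) 3) - 2) else 6) * (((7 * 5) - (let r = false in 1)) * 1)))
step 6: [if@1.0] ((\p.(true || false)) ((((\q.9) 3) - 2) * (((7 * 5) - (let r = false in 1)) * 1)))
step 7: [beta@1.0.0] ((\p.(true || false)) ((9 - 2) * (((7 * 5) - (let r = false in 1)) * 1)))
step 8: [delta@1.0] ((\p.(true || false)) (7 * (((7 * 5) - (let r = false in 1)) * 1)))
step 9: [delta@1.1.0.0] ((\p.(true || false)) (7 * ((35 - (let r = false in 1)) * 1)))
step 10: [let@1.1.0.1] ((\p.(true || false)) (7 * ((35 - 1) * 1)))
step 11: [delta@1.1.0] ((\p.(true || false)) (7 * (34 * 1)))
step 12: [delta@1.1] ((\p.(true || false)) (7 * 34))
step 13: [delta@1] ((\p.(true || false)) 238)
step 14: [beta@root] (true || false)
step 15: [delta@root] true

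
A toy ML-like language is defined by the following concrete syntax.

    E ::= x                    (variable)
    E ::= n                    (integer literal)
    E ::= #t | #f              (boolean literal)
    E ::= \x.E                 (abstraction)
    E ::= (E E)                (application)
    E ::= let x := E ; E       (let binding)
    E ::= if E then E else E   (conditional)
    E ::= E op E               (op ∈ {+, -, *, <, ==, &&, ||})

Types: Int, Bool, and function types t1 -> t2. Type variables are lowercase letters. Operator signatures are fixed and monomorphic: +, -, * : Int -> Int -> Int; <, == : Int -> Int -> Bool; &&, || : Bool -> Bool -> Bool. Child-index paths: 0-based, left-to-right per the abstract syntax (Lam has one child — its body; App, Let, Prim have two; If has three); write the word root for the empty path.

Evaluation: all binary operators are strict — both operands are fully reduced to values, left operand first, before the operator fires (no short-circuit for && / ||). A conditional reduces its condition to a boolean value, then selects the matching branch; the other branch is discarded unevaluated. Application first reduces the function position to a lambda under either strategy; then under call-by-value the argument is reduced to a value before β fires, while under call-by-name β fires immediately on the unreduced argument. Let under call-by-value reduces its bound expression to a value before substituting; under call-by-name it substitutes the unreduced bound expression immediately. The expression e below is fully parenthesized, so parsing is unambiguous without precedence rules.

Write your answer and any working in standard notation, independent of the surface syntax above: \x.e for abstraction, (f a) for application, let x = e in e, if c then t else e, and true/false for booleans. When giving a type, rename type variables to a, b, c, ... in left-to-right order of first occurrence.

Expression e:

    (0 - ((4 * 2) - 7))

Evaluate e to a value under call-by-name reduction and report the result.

Answer: -1

Trace:
step 0: (0 - ((4 * 2) - 7))
step 1: [delta@1.0] (0 - (8 - 7))
step 2: [delta@1] (0 - 1)
step 3: [delta@root] -1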